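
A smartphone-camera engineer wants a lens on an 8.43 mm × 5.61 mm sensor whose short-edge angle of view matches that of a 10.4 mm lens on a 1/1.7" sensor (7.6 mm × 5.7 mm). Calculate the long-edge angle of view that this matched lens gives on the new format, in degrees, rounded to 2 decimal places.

44.76°

Equal short-edge AOV ⇒ f₂ = f₁ · 5.61/5.7 = 10.4 × 0.98421 ≈ 10.2358 mm.
Long-edge AOV on the new format = 2·arctan(8.43 / (2 × 10.2358)) = 2·arctan(0.41179) ≈ 44.7628°.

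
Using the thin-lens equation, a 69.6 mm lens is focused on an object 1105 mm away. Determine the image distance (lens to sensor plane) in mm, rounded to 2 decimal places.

74.28 mm

1/dᵢ = 1/f − 1/dₒ = 1/69.6 − 1/1105 = 0.0134628 mm⁻¹.
dᵢ = 1/0.0134628 ≈ 74.2785 mm.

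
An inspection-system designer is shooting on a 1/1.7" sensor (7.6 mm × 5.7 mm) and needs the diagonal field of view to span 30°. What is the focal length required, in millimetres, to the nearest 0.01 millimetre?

Sensor diagonal = √(7.6² + 5.7²) = √90.2500 ≈ 9.5000 mm.
From α = 2·arctan(d/2f) we get f = d / (2·tan(α/2)).
With d = 9.5000 mm and α/2 = 15°, tan(α/2) ≈ 0.26795, so f ≈ 9.5000 / 0.53590 ≈ 17.7272 mm.

17.73 mm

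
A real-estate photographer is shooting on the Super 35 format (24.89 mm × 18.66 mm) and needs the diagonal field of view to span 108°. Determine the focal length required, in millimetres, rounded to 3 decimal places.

Sensor diagonal = √(24.89² + 18.66²) = √967.7077 ≈ 31.1080 mm.
From α = 2·arctan(d/2f) we get f = d / (2·tan(α/2)).
With d = 31.1080 mm and α/2 = 54°, tan(α/2) ≈ 1.37638, so f ≈ 31.1080 / 2.75276 ≈ 11.3006 mm.

11.301 mm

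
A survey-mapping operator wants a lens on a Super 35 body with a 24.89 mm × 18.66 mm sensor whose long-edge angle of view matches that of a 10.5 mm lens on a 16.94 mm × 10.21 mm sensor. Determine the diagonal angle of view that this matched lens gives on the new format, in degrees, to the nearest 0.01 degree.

90.47°

Equal long-edge AOV ⇒ f₂ = f₁ · 24.89/16.94 = 10.5 × 1.46930 ≈ 15.4277 mm.
Sensor diagonal = √(24.89² + 18.66²) = √967.7077 ≈ 31.1080 mm.
Diagonal AOV on the new format = 2·arctan(31.1080 / (2 × 15.4277)) = 2·arctan(1.00819) ≈ 90.4672°.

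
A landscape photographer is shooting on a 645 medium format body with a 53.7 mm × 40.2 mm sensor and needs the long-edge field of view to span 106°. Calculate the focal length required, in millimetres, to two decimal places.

20.23 mm

From α = 2·arctan(w/2f) we get f = w / (2·tan(α/2)).
With w = 53.7 mm and α/2 = 53°, tan(α/2) ≈ 1.32704, so f ≈ 53.7 / 2.65409 ≈ 20.2329 mm.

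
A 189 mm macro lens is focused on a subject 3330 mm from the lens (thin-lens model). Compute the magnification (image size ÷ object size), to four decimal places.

0.0602×

Thin lens: 1/f = 1/dₒ + 1/dᵢ → 1/dᵢ = 1/189 − 1/3330 = 0.0049907 mm⁻¹, so dᵢ ≈ 200.3725 mm.
Magnification m = dᵢ/dₒ = 200.3725/3330 ≈ 0.06017.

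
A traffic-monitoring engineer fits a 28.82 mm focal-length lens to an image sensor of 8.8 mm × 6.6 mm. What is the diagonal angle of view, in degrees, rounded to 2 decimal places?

21.61°

Sensor diagonal = √(8.8² + 6.6²) = √121.0000 ≈ 11.0000 mm.
Angle of view α = 2·arctan(d/2f) with d = 11.0000 mm and f = 28.82 mm.
d/2f = 0.19084; arctan(0.19084) ≈ 10.8044°, so α ≈ 21.6088°.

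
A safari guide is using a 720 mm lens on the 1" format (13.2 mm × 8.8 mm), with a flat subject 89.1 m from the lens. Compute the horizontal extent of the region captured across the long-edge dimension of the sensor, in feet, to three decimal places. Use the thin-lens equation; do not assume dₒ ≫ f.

dₒ: 89.1 m = 89100 mm.
Similar triangles through the lens centre give W/dₒ = w/dᵢ; with 1/f = 1/dₒ + 1/dᵢ this gives W = w·(dₒ − f)/f.
W = 13.2 mm × (89100 − 720) / 720 = 13.2 × 122.7500 ≈ 1620.300 mm = 1620.300/304.8 ft = 5.31595 ft.

5.316 ft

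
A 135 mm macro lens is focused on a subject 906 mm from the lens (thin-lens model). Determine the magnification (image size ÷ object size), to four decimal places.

Thin lens: 1/f = 1/dₒ + 1/dᵢ → 1/dᵢ = 1/135 − 1/906 = 0.0063037 mm⁻¹, so dᵢ ≈ 158.6381 mm.
Magnification m = dᵢ/dₒ = 158.6381/906 ≈ 0.17510.

0.1751×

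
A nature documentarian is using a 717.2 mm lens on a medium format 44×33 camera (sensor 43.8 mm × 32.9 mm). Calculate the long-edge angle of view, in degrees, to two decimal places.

3.50°

Angle of view α = 2·arctan(w/2f) with w = 43.8 mm and f = 717.2 mm.
w/2f = 0.03054; arctan(0.03054) ≈ 1.7490°, so α ≈ 3.4980°.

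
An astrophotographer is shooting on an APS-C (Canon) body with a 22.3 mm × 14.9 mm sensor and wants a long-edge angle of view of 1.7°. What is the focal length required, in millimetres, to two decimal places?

From α = 2·arctan(w/2f) we get f = w / (2·tan(α/2)).
With w = 22.3 mm and α/2 = 0.85°, tan(α/2) ≈ 0.01484, so f ≈ 22.3 / 0.02967 ≈ 751.5307 mm.

751.53 mm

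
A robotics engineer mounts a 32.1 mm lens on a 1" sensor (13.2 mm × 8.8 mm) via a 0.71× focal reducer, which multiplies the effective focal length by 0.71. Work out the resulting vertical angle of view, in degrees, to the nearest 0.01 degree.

Effective focal length f = 32.1 × 0.71 = 22.791 mm.
α = 2·arctan(8.8 / (2 × 22.791)) = 2·arctan(0.19306) ≈ 21.8540°.

21.85°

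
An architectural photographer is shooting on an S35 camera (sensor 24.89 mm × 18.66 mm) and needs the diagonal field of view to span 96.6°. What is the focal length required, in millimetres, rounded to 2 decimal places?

13.86 mm

Sensor diagonal = √(24.89² + 18.66²) = √967.7077 ≈ 31.1080 mm.
From α = 2·arctan(d/2f) we get f = d / (2·tan(α/2)).
With d = 31.1080 mm and α/2 = 48.3°, tan(α/2) ≈ 1.12238, so f ≈ 31.1080 / 2.24475 ≈ 13.8581 mm.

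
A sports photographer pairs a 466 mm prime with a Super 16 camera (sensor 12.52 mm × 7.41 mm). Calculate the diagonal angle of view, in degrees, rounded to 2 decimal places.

1.79°

Sensor diagonal = √(12.52² + 7.41²) = √211.6585 ≈ 14.5485 mm.
Angle of view α = 2·arctan(d/2f) with d = 14.5485 mm and f = 466 mm.
d/2f = 0.01561; arctan(0.01561) ≈ 0.8943°, so α ≈ 1.7886°.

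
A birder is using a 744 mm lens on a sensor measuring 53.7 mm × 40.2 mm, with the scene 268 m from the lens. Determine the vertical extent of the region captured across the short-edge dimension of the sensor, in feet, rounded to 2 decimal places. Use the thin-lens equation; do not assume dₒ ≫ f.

dₒ: 268 m = 268000 mm.
Similar triangles through the lens centre give W/dₒ = h/dᵢ; with 1/f = 1/dₒ + 1/dᵢ this gives W = h·(dₒ − f)/f.
W = 40.2 mm × (268000 − 744) / 744 = 40.2 × 359.2151 ≈ 14440.445 mm = 14440.445/304.8 ft = 47.3768 ft.

47.38 ft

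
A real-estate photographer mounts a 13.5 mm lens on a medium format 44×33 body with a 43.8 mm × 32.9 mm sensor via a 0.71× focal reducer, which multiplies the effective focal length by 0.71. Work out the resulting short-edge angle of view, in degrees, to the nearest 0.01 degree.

Effective focal length f = 13.5 × 0.71 = 9.585 mm.
α = 2·arctan(32.9 / (2 × 9.585)) = 2·arctan(1.71622) ≈ 119.5434°.

119.54°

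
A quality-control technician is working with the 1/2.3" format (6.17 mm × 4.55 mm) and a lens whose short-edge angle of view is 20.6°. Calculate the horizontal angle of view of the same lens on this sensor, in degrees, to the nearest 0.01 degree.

27.69°

From the short-edge AOV: f = 4.55 / (2·tan(10.3°)) = 4.55 / 0.36346 ≈ 12.5185 mm.
Horizontal AOV = 2·arctan(6.17 / (2 × 12.5185)) = 2·arctan(0.24643) ≈ 27.6877°.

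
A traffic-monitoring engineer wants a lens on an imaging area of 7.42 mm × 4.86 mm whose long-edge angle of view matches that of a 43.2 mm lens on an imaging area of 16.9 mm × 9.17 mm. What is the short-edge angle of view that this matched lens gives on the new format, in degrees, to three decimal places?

14.602°

Equal long-edge AOV ⇒ f₂ = f₁ · 7.42/16.9 = 43.2 × 0.43905 ≈ 18.9671 mm.
Short-edge AOV on the new format = 2·arctan(4.86 / (2 × 18.9671)) = 2·arctan(0.12812) ≈ 14.6015°.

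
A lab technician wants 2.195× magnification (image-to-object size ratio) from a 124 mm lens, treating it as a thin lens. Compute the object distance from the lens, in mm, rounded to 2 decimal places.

With m = dᵢ/dₒ and 1/f = 1/dₒ + 1/dᵢ, substituting dᵢ = m·dₒ gives 1/f = (1 + 1/m)/dₒ, hence dₒ = f·(1 + 1/m).
dₒ = 124 × (1 + 1/2.195) = 124 × 1.45558 ≈ 180.492 mm.

180.49 mm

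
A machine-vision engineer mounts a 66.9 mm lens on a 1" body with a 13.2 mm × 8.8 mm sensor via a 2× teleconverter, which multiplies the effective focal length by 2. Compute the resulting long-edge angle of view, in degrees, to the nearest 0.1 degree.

5.6°

Effective focal length f = 66.9 × 2 = 133.8 mm.
α = 2·arctan(13.2 / (2 × 133.8)) = 2·arctan(0.04933) ≈ 5.6479°.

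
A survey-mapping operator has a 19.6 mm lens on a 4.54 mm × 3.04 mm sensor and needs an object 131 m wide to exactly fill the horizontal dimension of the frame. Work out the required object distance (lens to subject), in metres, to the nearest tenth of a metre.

W: 131 m = 131000 mm.
Magnification m = w/W = dᵢ/dₒ; combined with 1/f = 1/dₒ + 1/dᵢ this gives dₒ = f·(1 + W/w).
dₒ = 19.6 mm × (1 + 131000/4.54) = 19.6 × 28855.6256 ≈ 565570.261 mm = 565.57 m.

565.6 m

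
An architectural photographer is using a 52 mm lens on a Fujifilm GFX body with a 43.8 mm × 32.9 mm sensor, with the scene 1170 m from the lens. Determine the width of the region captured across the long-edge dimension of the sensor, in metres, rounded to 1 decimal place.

985.5 m

dₒ: 1170 m = 1.17e+06 mm.
Similar triangles through the lens centre give W/dₒ = w/dᵢ; with 1/f = 1/dₒ + 1/dᵢ this gives W = w·(dₒ − f)/f.
W = 43.8 mm × (1.17e+06 − 52) / 52 = 43.8 × 22499.0000 ≈ 985456.200 mm = 985.456 m.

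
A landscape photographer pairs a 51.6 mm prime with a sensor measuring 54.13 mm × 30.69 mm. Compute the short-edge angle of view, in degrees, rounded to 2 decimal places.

33.12°

Angle of view α = 2·arctan(h/2f) with h = 30.69 mm and f = 51.6 mm.
h/2f = 0.29738; arctan(0.29738) ≈ 16.5616°, so α ≈ 33.1232°.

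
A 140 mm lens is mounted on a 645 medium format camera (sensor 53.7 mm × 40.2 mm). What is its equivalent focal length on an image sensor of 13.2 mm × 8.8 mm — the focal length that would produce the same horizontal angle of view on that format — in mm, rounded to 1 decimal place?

Equal angle of view means equal width/f ratio, so f₂ = f₁ · (width₂/width₁) = 140 × 13.2/53.7.
f₂ = 140 × 0.24581 ≈ 34.413 mm.

34.4 mm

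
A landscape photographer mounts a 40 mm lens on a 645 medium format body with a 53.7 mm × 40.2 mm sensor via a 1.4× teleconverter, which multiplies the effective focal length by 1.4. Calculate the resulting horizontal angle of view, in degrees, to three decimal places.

51.232°

Effective focal length f = 40 × 1.4 = 56 mm.
α = 2·arctan(53.7 / (2 × 56)) = 2·arctan(0.47946) ≈ 51.2321°.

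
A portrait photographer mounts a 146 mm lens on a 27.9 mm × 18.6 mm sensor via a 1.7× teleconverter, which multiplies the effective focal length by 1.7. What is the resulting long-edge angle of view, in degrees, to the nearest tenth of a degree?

6.4°

Effective focal length f = 146 × 1.7 = 248.2 mm.
α = 2·arctan(27.9 / (2 × 248.2)) = 2·arctan(0.05620) ≈ 6.4338°.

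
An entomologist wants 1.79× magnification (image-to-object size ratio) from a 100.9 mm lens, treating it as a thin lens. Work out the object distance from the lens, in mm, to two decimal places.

With m = dᵢ/dₒ and 1/f = 1/dₒ + 1/dᵢ, substituting dᵢ = m·dₒ gives 1/f = (1 + 1/m)/dₒ, hence dₒ = f·(1 + 1/m).
dₒ = 100.9 × (1 + 1/1.79) = 100.9 × 1.55866 ≈ 157.269 mm.

157.27 mm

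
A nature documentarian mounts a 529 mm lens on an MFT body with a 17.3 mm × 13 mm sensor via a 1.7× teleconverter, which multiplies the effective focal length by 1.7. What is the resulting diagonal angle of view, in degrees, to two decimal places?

1.38°

Effective focal length f = 529 × 1.7 = 899.3 mm.
Sensor diagonal = √(17.3² + 13²) = √468.2900 ≈ 21.6400 mm.
α = 2·arctan(21.640 / (2 × 899.3)) = 2·arctan(0.01203) ≈ 1.3787°.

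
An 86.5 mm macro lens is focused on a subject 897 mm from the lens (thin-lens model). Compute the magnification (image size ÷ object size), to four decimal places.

0.1067×

Thin lens: 1/f = 1/dₒ + 1/dᵢ → 1/dᵢ = 1/86.5 − 1/897 = 0.0104459 mm⁻¹, so dᵢ ≈ 95.7316 mm.
Magnification m = dᵢ/dₒ = 95.7316/897 ≈ 0.10672.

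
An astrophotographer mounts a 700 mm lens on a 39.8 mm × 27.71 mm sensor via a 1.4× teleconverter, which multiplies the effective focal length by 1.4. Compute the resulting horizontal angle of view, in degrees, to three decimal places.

Effective focal length f = 700 × 1.4 = 980 mm.
α = 2·arctan(39.8 / (2 × 980)) = 2·arctan(0.02031) ≈ 2.3266°.

2.327°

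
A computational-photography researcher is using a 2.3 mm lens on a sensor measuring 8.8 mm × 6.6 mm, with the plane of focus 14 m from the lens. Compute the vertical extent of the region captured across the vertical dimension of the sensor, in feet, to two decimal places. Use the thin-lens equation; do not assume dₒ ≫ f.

dₒ: 14 m = 14000 mm.
Similar triangles through the lens centre give W/dₒ = h/dᵢ; with 1/f = 1/dₒ + 1/dᵢ this gives W = h·(dₒ − f)/f.
W = 6.6 mm × (14000 − 2.3) / 2.3 = 6.6 × 6085.9565 ≈ 40167.313 mm = 40167.313/304.8 ft = 131.783 ft.

131.78 ft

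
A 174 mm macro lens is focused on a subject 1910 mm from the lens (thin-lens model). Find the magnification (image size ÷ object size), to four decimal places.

0.1002×

Thin lens: 1/f = 1/dₒ + 1/dᵢ → 1/dᵢ = 1/174 − 1/1910 = 0.0052236 mm⁻¹, so dᵢ ≈ 191.4401 mm.
Magnification m = dᵢ/dₒ = 191.4401/1910 ≈ 0.10023.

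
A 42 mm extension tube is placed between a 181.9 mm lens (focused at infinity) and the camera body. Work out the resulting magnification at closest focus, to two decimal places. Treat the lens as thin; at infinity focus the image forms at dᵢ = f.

The tube moves the image plane from f to f + e, so dᵢ = 181.9 + 42 = 223.9 mm. Focus is achieved when 1/f = 1/dₒ + 1/dᵢ, giving dₒ = 1/(1/f − 1/(f+e)).
Magnification m = dᵢ/dₒ = (f+e)·(1/f − 1/(f+e)) = e/f = 42/181.9 ≈ 0.2309.

0.23×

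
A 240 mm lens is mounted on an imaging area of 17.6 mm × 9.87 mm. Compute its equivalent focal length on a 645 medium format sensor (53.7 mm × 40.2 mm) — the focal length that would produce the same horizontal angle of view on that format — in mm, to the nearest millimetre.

732 mm

Equal angle of view means equal width/f ratio, so f₂ = f₁ · (width₂/width₁) = 240 × 53.7/17.6.
f₂ = 240 × 3.05114 ≈ 732.273 mm.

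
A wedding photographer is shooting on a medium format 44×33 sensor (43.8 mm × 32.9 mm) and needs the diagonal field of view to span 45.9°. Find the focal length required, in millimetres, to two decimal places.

64.68 mm

Sensor diagonal = √(43.8² + 32.9²) = √3000.8500 ≈ 54.7800 mm.
From α = 2·arctan(d/2f) we get f = d / (2·tan(α/2)).
With d = 54.7800 mm and α/2 = 22.95°, tan(α/2) ≈ 0.42345, so f ≈ 54.7800 / 0.84689 ≈ 64.6837 mm.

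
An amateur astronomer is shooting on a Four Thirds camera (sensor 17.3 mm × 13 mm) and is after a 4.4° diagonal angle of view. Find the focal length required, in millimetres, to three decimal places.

Sensor diagonal = √(17.3² + 13²) = √468.2900 ≈ 21.6400 mm.
From α = 2·arctan(d/2f) we get f = d / (2·tan(α/2)).
With d = 21.6400 mm and α/2 = 2.2°, tan(α/2) ≈ 0.03842, so f ≈ 21.6400 / 0.07683 ≈ 281.6527 mm.

281.653 mm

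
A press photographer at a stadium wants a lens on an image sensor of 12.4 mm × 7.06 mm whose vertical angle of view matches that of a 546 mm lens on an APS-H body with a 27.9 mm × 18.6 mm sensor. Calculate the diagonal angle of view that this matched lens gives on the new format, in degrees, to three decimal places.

Equal vertical AOV ⇒ f₂ = f₁ · 7.06/18.6 = 546 × 0.37957 ≈ 207.2452 mm.
Sensor diagonal = √(12.4² + 7.06²) = √203.6036 ≈ 14.2690 mm.
Diagonal AOV on the new format = 2·arctan(14.2690 / (2 × 207.2452)) = 2·arctan(0.03443) ≈ 3.9433°.

3.943°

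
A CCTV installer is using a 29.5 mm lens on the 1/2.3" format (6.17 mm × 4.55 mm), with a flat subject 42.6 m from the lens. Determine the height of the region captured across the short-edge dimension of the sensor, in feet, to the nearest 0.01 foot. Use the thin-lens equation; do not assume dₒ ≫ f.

21.54 ft

dₒ: 42.6 m = 42600 mm.
Similar triangles through the lens centre give W/dₒ = h/dᵢ; with 1/f = 1/dₒ + 1/dᵢ this gives W = h·(dₒ − f)/f.
W = 4.55 mm × (42600 − 29.5) / 29.5 = 4.55 × 1443.0678 ≈ 6565.958 mm = 6565.958/304.8 ft = 21.5419 ft.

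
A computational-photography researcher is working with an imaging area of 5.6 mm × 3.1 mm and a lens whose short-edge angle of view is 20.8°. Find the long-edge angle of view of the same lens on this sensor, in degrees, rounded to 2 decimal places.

36.69°

From the short-edge AOV: f = 3.1 / (2·tan(10.4°)) = 3.1 / 0.36707 ≈ 8.4453 mm.
Long-edge AOV = 2·arctan(5.6 / (2 × 8.4453)) = 2·arctan(0.33155) ≈ 36.6855°.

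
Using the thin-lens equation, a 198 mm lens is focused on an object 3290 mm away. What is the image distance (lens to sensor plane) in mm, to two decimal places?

210.68 mm

1/dᵢ = 1/f − 1/dₒ = 1/198 − 1/3290 = 0.0047466 mm⁻¹.
dᵢ = 1/0.0047466 ≈ 210.6792 mm.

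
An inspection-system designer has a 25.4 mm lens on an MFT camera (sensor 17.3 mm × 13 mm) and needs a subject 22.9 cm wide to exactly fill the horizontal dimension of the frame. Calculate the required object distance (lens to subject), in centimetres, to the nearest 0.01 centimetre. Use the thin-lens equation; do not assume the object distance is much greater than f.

36.16 cm

W: 22.9 cm = 229 mm.
Magnification m = w/W = dᵢ/dₒ; combined with 1/f = 1/dₒ + 1/dᵢ this gives dₒ = f·(1 + W/w).
dₒ = 25.4 mm × (1 + 229/17.3) = 25.4 × 14.2370 ≈ 361.620 mm = 36.162 cm.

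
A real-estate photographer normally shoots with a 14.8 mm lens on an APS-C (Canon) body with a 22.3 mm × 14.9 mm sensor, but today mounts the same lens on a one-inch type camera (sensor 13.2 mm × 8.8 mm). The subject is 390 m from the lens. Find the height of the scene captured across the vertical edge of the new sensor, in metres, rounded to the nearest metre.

232 m

The focal length stays 14.8 mm; the relevant sensor dimension is now h = 8.8 mm. Object distance dₒ = 390 m = 390000 mm.
Thin-lens field height W = h·(dₒ − f)/f = 8.8 × (390000 − 14.8)/14.8 ≈ 231883.092 mm = 231.883 m.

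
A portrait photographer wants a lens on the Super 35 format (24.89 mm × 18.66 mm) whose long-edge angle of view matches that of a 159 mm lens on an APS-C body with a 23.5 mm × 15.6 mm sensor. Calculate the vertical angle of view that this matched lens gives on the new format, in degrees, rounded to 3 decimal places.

Equal long-edge AOV ⇒ f₂ = f₁ · 24.89/23.5 = 159 × 1.05915 ≈ 168.4047 mm.
Vertical AOV on the new format = 2·arctan(18.66 / (2 × 168.4047)) = 2·arctan(0.05540) ≈ 6.3421°.

6.342°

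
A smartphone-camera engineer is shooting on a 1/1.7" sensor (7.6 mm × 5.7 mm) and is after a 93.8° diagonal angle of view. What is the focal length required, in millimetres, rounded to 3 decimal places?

Sensor diagonal = √(7.6² + 5.7²) = √90.2500 ≈ 9.5000 mm.
From α = 2·arctan(d/2f) we get f = d / (2·tan(α/2)).
With d = 9.5000 mm and α/2 = 46.9°, tan(α/2) ≈ 1.06862, so f ≈ 9.5000 / 2.13725 ≈ 4.4450 mm.

4.445 mm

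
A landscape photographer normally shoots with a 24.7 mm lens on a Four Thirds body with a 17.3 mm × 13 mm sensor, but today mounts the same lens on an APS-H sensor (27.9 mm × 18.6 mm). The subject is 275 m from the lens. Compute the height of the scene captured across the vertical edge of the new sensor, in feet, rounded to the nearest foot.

The focal length stays 24.7 mm; the relevant sensor dimension is now h = 18.6 mm. Object distance dₒ = 275 m = 275000 mm.
Thin-lens field height W = h·(dₒ − f)/f = 18.6 × (275000 − 24.7)/24.7 ≈ 207066.420 mm = 207066.420/304.8 ft = 679.352 ft.

679 ft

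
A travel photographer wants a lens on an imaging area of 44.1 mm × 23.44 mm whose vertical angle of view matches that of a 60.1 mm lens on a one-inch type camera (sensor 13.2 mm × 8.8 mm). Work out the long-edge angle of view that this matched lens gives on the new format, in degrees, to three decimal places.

Equal vertical AOV ⇒ f₂ = f₁ · 23.44/8.8 = 60.1 × 2.66364 ≈ 160.0845 mm.
Long-edge AOV on the new format = 2·arctan(44.1 / (2 × 160.0845)) = 2·arctan(0.13774) ≈ 15.6851°.

15.685°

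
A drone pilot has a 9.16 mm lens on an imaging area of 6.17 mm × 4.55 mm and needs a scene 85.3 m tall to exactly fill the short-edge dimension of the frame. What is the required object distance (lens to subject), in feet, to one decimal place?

W: 85.3 m = 85300 mm.
Magnification m = h/W = dᵢ/dₒ; combined with 1/f = 1/dₒ + 1/dᵢ this gives dₒ = f·(1 + W/h).
dₒ = 9.16 mm × (1 + 85300/4.55) = 9.16 × 18748.2527 ≈ 171733.995 mm = 171733.995/304.8 ft = 563.432 ft.

563.4 ft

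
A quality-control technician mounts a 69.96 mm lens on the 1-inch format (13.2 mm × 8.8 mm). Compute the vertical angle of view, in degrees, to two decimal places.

Angle of view α = 2·arctan(h/2f) with h = 8.8 mm and f = 69.96 mm.
h/2f = 0.06289; arctan(0.06289) ≈ 3.5988°, so α ≈ 7.1975°.

7.20°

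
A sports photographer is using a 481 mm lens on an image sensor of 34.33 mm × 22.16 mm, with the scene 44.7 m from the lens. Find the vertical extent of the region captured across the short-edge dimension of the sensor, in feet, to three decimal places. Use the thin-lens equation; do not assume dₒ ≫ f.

dₒ: 44.7 m = 44700 mm.
Similar triangles through the lens centre give W/dₒ = h/dᵢ; with 1/f = 1/dₒ + 1/dᵢ this gives W = h·(dₒ − f)/f.
W = 22.16 mm × (44700 − 481) / 481 = 22.16 × 91.9314 ≈ 2037.200 mm = 2037.200/304.8 ft = 6.68373 ft.

6.684 ft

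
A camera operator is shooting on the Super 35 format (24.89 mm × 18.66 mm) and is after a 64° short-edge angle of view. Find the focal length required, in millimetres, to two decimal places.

14.93 mm

From α = 2·arctan(h/2f) we get f = h / (2·tan(α/2)).
With h = 18.66 mm and α/2 = 32°, tan(α/2) ≈ 0.62487, so f ≈ 18.66 / 1.24974 ≈ 14.9311 mm.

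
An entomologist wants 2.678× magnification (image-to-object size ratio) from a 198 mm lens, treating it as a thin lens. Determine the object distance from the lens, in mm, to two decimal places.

With m = dᵢ/dₒ and 1/f = 1/dₒ + 1/dᵢ, substituting dᵢ = m·dₒ gives 1/f = (1 + 1/m)/dₒ, hence dₒ = f·(1 + 1/m).
dₒ = 198 × (1 + 1/2.678) = 198 × 1.37341 ≈ 271.936 mm.

271.94 mm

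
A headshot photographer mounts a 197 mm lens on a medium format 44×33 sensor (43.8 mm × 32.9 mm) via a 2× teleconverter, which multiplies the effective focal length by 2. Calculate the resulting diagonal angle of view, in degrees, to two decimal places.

Effective focal length f = 197 × 2 = 394 mm.
Sensor diagonal = √(43.8² + 32.9²) = √3000.8500 ≈ 54.7800 mm.
α = 2·arctan(54.780 / (2 × 394)) = 2·arctan(0.06952) ≈ 7.9534°.

7.95°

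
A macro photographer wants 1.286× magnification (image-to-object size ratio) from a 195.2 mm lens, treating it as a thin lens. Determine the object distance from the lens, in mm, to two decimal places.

346.99 mm

With m = dᵢ/dₒ and 1/f = 1/dₒ + 1/dᵢ, substituting dᵢ = m·dₒ gives 1/f = (1 + 1/m)/dₒ, hence dₒ = f·(1 + 1/m).
dₒ = 195.2 × (1 + 1/1.286) = 195.2 × 1.77760 ≈ 346.988 mm.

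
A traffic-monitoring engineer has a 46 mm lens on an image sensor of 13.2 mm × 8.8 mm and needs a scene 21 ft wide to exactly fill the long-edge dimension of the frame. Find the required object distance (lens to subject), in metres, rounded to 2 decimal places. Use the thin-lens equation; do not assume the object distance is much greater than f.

W: 21 ft × 304.8 mm/ft = 6400.80 mm.
Magnification m = w/W = dᵢ/dₒ; combined with 1/f = 1/dₒ + 1/dᵢ this gives dₒ = f·(1 + W/w).
dₒ = 46 mm × (1 + 6400.8/13.2) = 46 × 485.9091 ≈ 22351.817 mm = 22.3518 m.

22.35 m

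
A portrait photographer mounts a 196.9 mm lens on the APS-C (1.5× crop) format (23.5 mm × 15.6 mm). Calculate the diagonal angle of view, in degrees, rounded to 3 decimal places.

Sensor diagonal = √(23.5² + 15.6²) = √795.6100 ≈ 28.2066 mm.
Angle of view α = 2·arctan(d/2f) with d = 28.2066 mm and f = 196.9 mm.
d/2f = 0.07163; arctan(0.07163) ≈ 4.0969°, so α ≈ 8.1938°.

8.194°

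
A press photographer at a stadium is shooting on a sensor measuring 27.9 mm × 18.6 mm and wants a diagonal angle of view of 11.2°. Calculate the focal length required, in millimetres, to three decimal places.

Sensor diagonal = √(27.9² + 18.6²) = √1124.3700 ≈ 33.5316 mm.
From α = 2·arctan(d/2f) we get f = d / (2·tan(α/2)).
With d = 33.5316 mm and α/2 = 5.6°, tan(α/2) ≈ 0.09805, so f ≈ 33.5316 / 0.19610 ≈ 170.9910 mm.

170.991 mm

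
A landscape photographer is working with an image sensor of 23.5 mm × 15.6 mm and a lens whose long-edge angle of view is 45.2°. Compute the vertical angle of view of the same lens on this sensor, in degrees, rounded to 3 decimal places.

From the long-edge AOV: f = 23.5 / (2·tan(22.6°)) = 23.5 / 0.83252 ≈ 28.2276 mm.
Vertical AOV = 2·arctan(15.6 / (2 × 28.2276)) = 2·arctan(0.27633) ≈ 30.8937°.

30.894°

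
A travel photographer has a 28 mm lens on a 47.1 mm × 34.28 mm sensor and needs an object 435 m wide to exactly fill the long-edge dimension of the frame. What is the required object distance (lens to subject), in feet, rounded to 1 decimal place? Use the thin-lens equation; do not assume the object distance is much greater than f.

848.5 ft

W: 435 m = 435000 mm.
Magnification m = w/W = dᵢ/dₒ; combined with 1/f = 1/dₒ + 1/dᵢ this gives dₒ = f·(1 + W/w).
dₒ = 28 mm × (1 + 435000/47.1) = 28 × 9236.6688 ≈ 258626.726 mm = 258626.726/304.8 ft = 848.513 ft.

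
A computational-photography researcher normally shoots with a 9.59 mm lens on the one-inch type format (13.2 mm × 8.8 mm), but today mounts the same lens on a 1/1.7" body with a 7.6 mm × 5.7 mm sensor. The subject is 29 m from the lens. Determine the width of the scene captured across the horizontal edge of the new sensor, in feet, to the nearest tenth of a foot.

75.4 ft

The focal length stays 9.59 mm; the relevant sensor dimension is now w = 7.6 mm. Object distance dₒ = 29 m = 29000 mm.
Thin-lens field width W = w·(dₒ − f)/f = 7.6 × (29000 − 9.59)/9.59 ≈ 22974.673 mm = 22974.673/304.8 ft = 75.3762 ft.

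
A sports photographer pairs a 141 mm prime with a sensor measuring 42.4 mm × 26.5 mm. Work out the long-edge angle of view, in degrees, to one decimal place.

17.1°

Angle of view α = 2·arctan(w/2f) with w = 42.4 mm and f = 141 mm.
w/2f = 0.15035; arctan(0.15035) ≈ 8.5506°, so α ≈ 17.1013°.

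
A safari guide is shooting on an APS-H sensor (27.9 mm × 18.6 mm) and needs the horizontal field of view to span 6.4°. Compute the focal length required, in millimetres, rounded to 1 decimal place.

From α = 2·arctan(w/2f) we get f = w / (2·tan(α/2)).
With w = 27.9 mm and α/2 = 3.2°, tan(α/2) ≈ 0.05591, so f ≈ 27.9 / 0.11182 ≈ 249.5140 mm.

249.5 mm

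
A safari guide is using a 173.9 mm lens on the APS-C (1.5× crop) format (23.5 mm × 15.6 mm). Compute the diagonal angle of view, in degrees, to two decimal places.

9.27°

Sensor diagonal = √(23.5² + 15.6²) = √795.6100 ≈ 28.2066 mm.
Angle of view α = 2·arctan(d/2f) with d = 28.2066 mm and f = 173.9 mm.
d/2f = 0.08110; arctan(0.08110) ≈ 4.6365°, so α ≈ 9.2731°.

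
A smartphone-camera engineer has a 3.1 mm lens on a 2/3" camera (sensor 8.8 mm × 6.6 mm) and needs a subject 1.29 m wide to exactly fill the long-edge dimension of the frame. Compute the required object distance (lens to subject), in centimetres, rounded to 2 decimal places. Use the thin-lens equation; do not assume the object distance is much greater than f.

45.75 cm

W: 1.29 m = 1290 mm.
Magnification m = w/W = dᵢ/dₒ; combined with 1/f = 1/dₒ + 1/dᵢ this gives dₒ = f·(1 + W/w).
dₒ = 3.1 mm × (1 + 1290/8.8) = 3.1 × 147.5909 ≈ 457.532 mm = 45.7532 cm.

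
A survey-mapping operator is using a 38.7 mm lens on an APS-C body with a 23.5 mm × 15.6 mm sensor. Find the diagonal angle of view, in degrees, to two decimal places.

Sensor diagonal = √(23.5² + 15.6²) = √795.6100 ≈ 28.2066 mm.
Angle of view α = 2·arctan(d/2f) with d = 28.2066 mm and f = 38.7 mm.
d/2f = 0.36443; arctan(0.36443) ≈ 20.0230°, so α ≈ 40.0461°.

40.05°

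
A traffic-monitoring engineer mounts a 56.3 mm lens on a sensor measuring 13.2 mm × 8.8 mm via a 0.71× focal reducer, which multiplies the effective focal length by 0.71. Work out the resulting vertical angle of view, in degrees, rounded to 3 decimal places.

Effective focal length f = 56.3 × 0.71 = 39.973 mm.
α = 2·arctan(8.8 / (2 × 39.973)) = 2·arctan(0.11007) ≈ 12.5630°.

12.563°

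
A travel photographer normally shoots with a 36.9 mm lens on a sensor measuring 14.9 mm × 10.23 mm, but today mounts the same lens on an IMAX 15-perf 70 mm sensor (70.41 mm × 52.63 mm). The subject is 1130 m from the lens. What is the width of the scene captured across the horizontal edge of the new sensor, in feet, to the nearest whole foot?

7074 ft

The focal length stays 36.9 mm; the relevant sensor dimension is now w = 70.41 mm. Object distance dₒ = 1130 m = 1.13e+06 mm.
Thin-lens field width W = w·(dₒ − f)/f = 70.41 × (1.13e+06 − 36.9)/36.9 ≈ 2156116.582 mm = 2156116.582/304.8 ft = 7073.87 ft.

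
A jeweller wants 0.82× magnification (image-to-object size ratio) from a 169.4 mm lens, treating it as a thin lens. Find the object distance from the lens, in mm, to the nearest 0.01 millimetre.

375.99 mm

With m = dᵢ/dₒ and 1/f = 1/dₒ + 1/dᵢ, substituting dᵢ = m·dₒ gives 1/f = (1 + 1/m)/dₒ, hence dₒ = f·(1 + 1/m).
dₒ = 169.4 × (1 + 1/0.82) = 169.4 × 2.21951 ≈ 375.985 mm.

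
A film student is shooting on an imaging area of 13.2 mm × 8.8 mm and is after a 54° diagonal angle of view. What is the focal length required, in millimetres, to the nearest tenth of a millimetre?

Sensor diagonal = √(13.2² + 8.8²) = √251.6800 ≈ 15.8644 mm.
From α = 2·arctan(d/2f) we get f = d / (2·tan(α/2)).
With d = 15.8644 mm and α/2 = 27°, tan(α/2) ≈ 0.50953, so f ≈ 15.8644 / 1.01905 ≈ 15.5678 mm.

15.6 mm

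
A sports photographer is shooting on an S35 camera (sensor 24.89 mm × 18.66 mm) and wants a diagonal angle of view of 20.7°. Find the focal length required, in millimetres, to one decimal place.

Sensor diagonal = √(24.89² + 18.66²) = √967.7077 ≈ 31.1080 mm.
From α = 2·arctan(d/2f) we get f = d / (2·tan(α/2)).
With d = 31.1080 mm and α/2 = 10.35°, tan(α/2) ≈ 0.18263, so f ≈ 31.1080 / 0.36526 ≈ 85.1656 mm.

85.2 mm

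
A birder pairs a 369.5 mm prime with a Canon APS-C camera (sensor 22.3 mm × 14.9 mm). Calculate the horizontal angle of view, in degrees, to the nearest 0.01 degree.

Angle of view α = 2·arctan(w/2f) with w = 22.3 mm and f = 369.5 mm.
w/2f = 0.03018; arctan(0.03018) ≈ 1.7284°, so α ≈ 3.4569°.

3.46°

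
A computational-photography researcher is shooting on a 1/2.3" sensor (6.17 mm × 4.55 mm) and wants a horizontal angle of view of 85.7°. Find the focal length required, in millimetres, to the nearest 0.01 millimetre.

3.33 mm

From α = 2·arctan(w/2f) we get f = w / (2·tan(α/2)).
With w = 6.17 mm and α/2 = 42.85°, tan(α/2) ≈ 0.92763, so f ≈ 6.17 / 1.85526 ≈ 3.3257 mm.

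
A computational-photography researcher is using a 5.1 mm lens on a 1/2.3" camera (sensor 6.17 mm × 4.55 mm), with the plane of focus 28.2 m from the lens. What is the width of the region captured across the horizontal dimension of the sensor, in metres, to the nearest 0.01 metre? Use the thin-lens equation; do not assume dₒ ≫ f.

dₒ: 28.2 m = 28200 mm.
Similar triangles through the lens centre give W/dₒ = w/dᵢ; with 1/f = 1/dₒ + 1/dᵢ this gives W = w·(dₒ − f)/f.
W = 6.17 mm × (28200 − 5.1) / 5.1 = 6.17 × 5528.4118 ≈ 34110.301 mm = 34.1103 m.

34.11 m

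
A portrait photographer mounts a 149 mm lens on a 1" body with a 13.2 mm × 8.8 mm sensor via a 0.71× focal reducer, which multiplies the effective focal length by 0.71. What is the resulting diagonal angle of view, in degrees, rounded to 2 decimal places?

8.58°

Effective focal length f = 149 × 0.71 = 105.79 mm.
Sensor diagonal = √(13.2² + 8.8²) = √251.6800 ≈ 15.8644 mm.
α = 2·arctan(15.864 / (2 × 105.79)) = 2·arctan(0.07498) ≈ 8.5761°.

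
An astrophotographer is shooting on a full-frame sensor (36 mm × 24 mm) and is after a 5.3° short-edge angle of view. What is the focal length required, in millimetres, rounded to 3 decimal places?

From α = 2·arctan(h/2f) we get f = h / (2·tan(α/2)).
With h = 24 mm and α/2 = 2.65°, tan(α/2) ≈ 0.04628, so f ≈ 24 / 0.09257 ≈ 259.2676 mm.

259.268 mm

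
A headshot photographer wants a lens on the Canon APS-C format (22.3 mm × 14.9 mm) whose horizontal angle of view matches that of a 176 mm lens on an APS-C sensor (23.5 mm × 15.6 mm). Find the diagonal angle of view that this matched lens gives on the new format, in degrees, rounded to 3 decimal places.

9.181°

Equal horizontal AOV ⇒ f₂ = f₁ · 22.3/23.5 = 176 × 0.94894 ≈ 167.0128 mm.
Sensor diagonal = √(22.3² + 14.9²) = √719.3000 ≈ 26.8198 mm.
Diagonal AOV on the new format = 2·arctan(26.8198 / (2 × 167.0128)) = 2·arctan(0.08029) ≈ 9.1812°.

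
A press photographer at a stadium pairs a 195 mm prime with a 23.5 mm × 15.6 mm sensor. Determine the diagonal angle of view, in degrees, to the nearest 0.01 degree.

8.27°

Sensor diagonal = √(23.5² + 15.6²) = √795.6100 ≈ 28.2066 mm.
Angle of view α = 2·arctan(d/2f) with d = 28.2066 mm and f = 195 mm.
d/2f = 0.07232; arctan(0.07232) ≈ 4.1367°, so α ≈ 8.2734°.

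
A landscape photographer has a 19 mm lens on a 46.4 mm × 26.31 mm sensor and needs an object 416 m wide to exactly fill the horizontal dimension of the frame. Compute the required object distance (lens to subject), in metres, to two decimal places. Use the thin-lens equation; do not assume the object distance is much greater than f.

W: 416 m = 416000 mm.
Magnification m = w/W = dᵢ/dₒ; combined with 1/f = 1/dₒ + 1/dᵢ this gives dₒ = f·(1 + W/w).
dₒ = 19 mm × (1 + 416000/46.4) = 19 × 8966.5172 ≈ 170363.828 mm = 170.364 m.

170.36 m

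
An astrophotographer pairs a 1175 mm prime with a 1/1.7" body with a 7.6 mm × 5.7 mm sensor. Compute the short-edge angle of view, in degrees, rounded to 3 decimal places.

0.278°

Angle of view α = 2·arctan(h/2f) with h = 5.7 mm and f = 1175 mm.
h/2f = 0.00243; arctan(0.00243) ≈ 0.1390°, so α ≈ 0.2779°.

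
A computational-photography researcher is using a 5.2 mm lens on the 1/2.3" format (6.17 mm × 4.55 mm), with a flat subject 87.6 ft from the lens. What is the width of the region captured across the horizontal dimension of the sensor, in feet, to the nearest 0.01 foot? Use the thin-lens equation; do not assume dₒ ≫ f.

103.92 ft

dₒ: 87.6 ft × 304.8 mm/ft = 26700.48 mm.
Similar triangles through the lens centre give W/dₒ = w/dᵢ; with 1/f = 1/dₒ + 1/dᵢ this gives W = w·(dₒ − f)/f.
W = 6.17 mm × (26700.5 − 5.2) / 5.2 = 6.17 × 5133.7075 ≈ 31674.975 mm = 31674.975/304.8 ft = 103.921 ft.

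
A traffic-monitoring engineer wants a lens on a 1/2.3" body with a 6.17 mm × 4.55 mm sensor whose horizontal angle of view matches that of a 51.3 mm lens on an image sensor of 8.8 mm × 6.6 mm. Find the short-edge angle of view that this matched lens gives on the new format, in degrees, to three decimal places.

Equal horizontal AOV ⇒ f₂ = f₁ · 6.17/8.8 = 51.3 × 0.70114 ≈ 35.9683 mm.
Short-edge AOV on the new format = 2·arctan(4.55 / (2 × 35.9683)) = 2·arctan(0.06325) ≈ 7.2383°.

7.238°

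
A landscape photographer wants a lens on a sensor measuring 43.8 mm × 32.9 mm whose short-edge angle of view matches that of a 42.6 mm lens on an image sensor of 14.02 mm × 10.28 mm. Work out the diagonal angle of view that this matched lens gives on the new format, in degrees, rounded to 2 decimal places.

Equal short-edge AOV ⇒ f₂ = f₁ · 32.9/10.28 = 42.6 × 3.20039 ≈ 136.3366 mm.
Sensor diagonal = √(43.8² + 32.9²) = √3000.8500 ≈ 54.7800 mm.
Diagonal AOV on the new format = 2·arctan(54.7800 / (2 × 136.3366)) = 2·arctan(0.20090) ≈ 22.7190°.

22.72°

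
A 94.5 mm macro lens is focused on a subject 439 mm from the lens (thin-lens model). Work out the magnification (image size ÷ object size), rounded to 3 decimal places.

0.274×

Thin lens: 1/f = 1/dₒ + 1/dᵢ → 1/dᵢ = 1/94.5 − 1/439 = 0.0083041 mm⁻¹, so dᵢ ≈ 120.4224 mm.
Magnification m = dᵢ/dₒ = 120.4224/439 ≈ 0.27431.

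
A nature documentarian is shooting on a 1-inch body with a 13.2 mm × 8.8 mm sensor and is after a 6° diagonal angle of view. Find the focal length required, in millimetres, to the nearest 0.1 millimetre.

Sensor diagonal = √(13.2² + 8.8²) = √251.6800 ≈ 15.8644 mm.
From α = 2·arctan(d/2f) we get f = d / (2·tan(α/2)).
With d = 15.8644 mm and α/2 = 3°, tan(α/2) ≈ 0.05241, so f ≈ 15.8644 / 0.10482 ≈ 151.3556 mm.

151.4 mm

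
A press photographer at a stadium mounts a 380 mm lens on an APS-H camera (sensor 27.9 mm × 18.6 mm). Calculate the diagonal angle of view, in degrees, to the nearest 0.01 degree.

Sensor diagonal = √(27.9² + 18.6²) = √1124.3700 ≈ 33.5316 mm.
Angle of view α = 2·arctan(d/2f) with d = 33.5316 mm and f = 380 mm.
d/2f = 0.04412; arctan(0.04412) ≈ 2.5263°, so α ≈ 5.0526°.

5.05°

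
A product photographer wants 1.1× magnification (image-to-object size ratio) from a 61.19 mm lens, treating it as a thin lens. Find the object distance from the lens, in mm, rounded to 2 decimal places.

With m = dᵢ/dₒ and 1/f = 1/dₒ + 1/dᵢ, substituting dᵢ = m·dₒ gives 1/f = (1 + 1/m)/dₒ, hence dₒ = f·(1 + 1/m).
dₒ = 61.19 × (1 + 1/1.1) = 61.19 × 1.90909 ≈ 116.817 mm.

116.82 mm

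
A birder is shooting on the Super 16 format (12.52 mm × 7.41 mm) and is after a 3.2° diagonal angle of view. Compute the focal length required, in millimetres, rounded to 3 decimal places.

Sensor diagonal = √(12.52² + 7.41²) = √211.6585 ≈ 14.5485 mm.
From α = 2·arctan(d/2f) we get f = d / (2·tan(α/2)).
With d = 14.5485 mm and α/2 = 1.6°, tan(α/2) ≈ 0.02793, so f ≈ 14.5485 / 0.05587 ≈ 260.4220 mm.

260.422 mm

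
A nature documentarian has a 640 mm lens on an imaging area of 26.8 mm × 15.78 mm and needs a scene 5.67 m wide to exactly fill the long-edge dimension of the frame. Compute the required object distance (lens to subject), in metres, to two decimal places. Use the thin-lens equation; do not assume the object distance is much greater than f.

136.04 m

W: 5.67 m = 5670 mm.
Magnification m = w/W = dᵢ/dₒ; combined with 1/f = 1/dₒ + 1/dᵢ this gives dₒ = f·(1 + W/w).
dₒ = 640 mm × (1 + 5670/26.8) = 640 × 212.5672 ≈ 136042.985 mm = 136.043 m.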